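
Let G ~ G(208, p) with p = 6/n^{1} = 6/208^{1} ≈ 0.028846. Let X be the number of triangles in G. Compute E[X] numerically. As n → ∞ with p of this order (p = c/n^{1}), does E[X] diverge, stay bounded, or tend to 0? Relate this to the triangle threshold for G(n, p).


Number of potential triangles: C(208, 3) = 1478256.
Each occurs with probability p³ ≈ (0.028846)³ ≈ 2.4002902e-05.
By linearity: E[X] = C(208, 3)·p³ ≈ 1478256 · 2.4002902e-05 ≈ 35.48243.
Here α = 1, so p = 6/n is exactly at the triangle threshold p ~ 1/n. Asymptotically E[X] → c³/6 = 6³/6 = 36 ≈ 36.00000, a bounded constant. In this regime the triangle count is asymptotically Poisson(c³/6).

E[X] ≈ 35.48243; in regime p = Θ(1/n^{1}) E[X] stays bounded (at the triangle threshold p ~ 1/n).


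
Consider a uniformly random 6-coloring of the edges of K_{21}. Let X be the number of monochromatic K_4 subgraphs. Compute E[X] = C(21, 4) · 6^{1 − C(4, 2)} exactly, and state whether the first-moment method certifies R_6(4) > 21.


E[X] = C(21, 4) · 6^{1 − 6} = 5985 · 6^{−5} = 5985/7776.
As a reduced fraction: E[X] = 665/864 ≈ 0.770.
Is E[X] < 1? YES.
Since E[X] < 1, there exists a 6-coloring of K_{21} with no monochromatic K_4; hence R_6(4) > 21.

E[X] = 665/864 ≈ 0.770; E[X] < 1, so R_6(4) > 21.


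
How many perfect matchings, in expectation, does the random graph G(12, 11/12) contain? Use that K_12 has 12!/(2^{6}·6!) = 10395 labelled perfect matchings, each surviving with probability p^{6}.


K_12 has 12!/(2^{6}·6!) = 10395 labelled perfect matchings.
For each such perfect matching H, let X_H = 1 if all 6 edges of H are present in G. Then P[X_H = 1] = p^{6} = (11/12)^{6} = 1771561/2985984.
Summing the indicators: E[X] = Σ_H E[X_H] = 10395 · p^{6} = 10395 · 1771561/2985984 = 682050985/110592.
Numerically: E[X] ≈ 6167.

E[X] = 10395 · (11/12)^{6} = 682050985/110592 ≈ 6167.


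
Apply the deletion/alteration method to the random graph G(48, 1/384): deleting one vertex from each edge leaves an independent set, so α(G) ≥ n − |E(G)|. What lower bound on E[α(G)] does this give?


E[|E(G)|] = C(48, 2)·p = 1128 · (1/384) = 47/16.
E[α(G)] ≥ n − E[|E(G)|] = 48 − 47/16 = 721/16.
Numerically: ≈ 45.062.
(This is only a lower bound; the true E[α(G)] may be larger.)

E[α(G)] ≥ 721/16 ≈ 45.062.


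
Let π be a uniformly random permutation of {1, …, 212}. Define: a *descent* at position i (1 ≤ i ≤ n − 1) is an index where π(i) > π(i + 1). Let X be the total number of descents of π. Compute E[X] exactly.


Write X = Σ X_I over i = 1, …, 211, with X_I the indicator of one descent.
There are 211 indicators.
For each fixed i, the pair (π(i), π(i+1)) is a uniformly random ordered pair of distinct values from {1, …, 212}; by symmetry P[π(i) > π(i+1)] = 1/2.
By linearity: E[X] = 211 · (1/2) = (212 − 1) · (1/2) = 211/2 ≈ 105.5000.

E[X] = 211/2 = 105.5000.


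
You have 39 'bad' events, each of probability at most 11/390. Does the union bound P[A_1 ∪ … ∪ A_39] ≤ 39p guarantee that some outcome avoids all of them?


Union bound: P[∪_{i=1}^{39} A_i] ≤ Σ_i P[A_i] ≤ 39·p = 39·(11/390) = 11/10.
Numerically: 11/10 ≈ 1.10000.
Is 11/10 < 1? NO.
Since the bound 11/10 is ≥ 1, the union bound is uninformative here; it does NOT by itself certify existence.

39·p = 11/10 ≈ 1.10000; existence NOT certified by the union bound.


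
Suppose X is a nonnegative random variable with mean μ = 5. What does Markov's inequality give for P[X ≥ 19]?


μ = E[X] = 5, a = 19.
Markov: P[X ≥ 19] ≤ μ/a = (5)/19 = 5/19.
Numerically: ≈ 0.26316.
(Since a = 19 > μ = 5.00000, the bound 5/19 is < 1 and informative.)

P[X ≥ 19] ≤ 5/19 ≈ 0.26316.


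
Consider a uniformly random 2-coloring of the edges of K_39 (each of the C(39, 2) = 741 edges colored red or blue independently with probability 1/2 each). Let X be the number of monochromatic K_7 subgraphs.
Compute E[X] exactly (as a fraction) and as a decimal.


Let X = Σ_S X_S over the C(39, 7) = 15380937 subsets S of size 7, where X_S = 1 if the K_7 on S is monochromatic.
For a fixed S, the K_7 on S has C(7, 2) = 21 edges. P[all 21 edges red] = (1/2)^21, and likewise for blue, so P[monochromatic] = 2·(1/2)^21 = 2^{1 − 21} = 1/1048576.
By linearity: E[X] = C(39, 7) · 2^{1 − 21} = 15380937 · 1/1048576 = 15380937/1048576.
Numerically: E[X] ≈ 14.668.

E[X] = C(39,7)·2^(1−C(7,2)) = 15380937/1048576 ≈ 14.668.


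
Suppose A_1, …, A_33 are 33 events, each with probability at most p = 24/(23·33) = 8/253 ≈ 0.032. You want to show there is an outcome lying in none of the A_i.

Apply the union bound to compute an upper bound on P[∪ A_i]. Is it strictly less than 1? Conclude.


Union bound: P[∪_{i=1}^{33} A_i] ≤ Σ_i P[A_i] ≤ 33·p = 33·(8/253) = 24/23.
Numerically: 24/23 ≈ 1.043.
Is 24/23 < 1? NO.
Since the bound 24/23 is ≥ 1, the union bound is uninformative here; it does NOT by itself certify existence.

33·p = 24/23 ≈ 1.043; existence NOT certified by the union bound.


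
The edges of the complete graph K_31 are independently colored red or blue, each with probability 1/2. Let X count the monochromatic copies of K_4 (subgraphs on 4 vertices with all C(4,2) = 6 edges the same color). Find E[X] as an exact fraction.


Let X = Σ_S X_S over the C(31, 4) = 31465 subsets S of size 4, where X_S = 1 if the K_4 on S is monochromatic.
For a fixed S, the K_4 on S has C(4, 2) = 6 edges. P[all 6 edges red] = (1/2)^6, and likewise for blue, so P[monochromatic] = 2·(1/2)^6 = 2^{1 − 6} = 1/32.
By linearity of expectation: E[X] = C(31, 4) · 2^{1 − 6} = 31465 · 1/32 = 31465/32.
Numerically: E[X] ≈ 983.281.

E[X] = C(31,4)·2^(1−C(4,2)) = 31465/32 ≈ 983.281.


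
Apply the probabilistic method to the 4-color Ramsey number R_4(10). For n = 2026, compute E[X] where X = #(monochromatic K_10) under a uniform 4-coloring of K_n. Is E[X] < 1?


E[X] = C(2026, 10) · 4^{1 − 45} = 314029205130126398094885285 · 4^{−44} = 314029205130126398094885285/309485009821345068724781056.
As a reduced fraction: E[X] = 314029205130126398094885285/309485009821345068724781056 ≈ 1.015.
Is E[X] < 1? NO.
Since E[X] ≥ 1, the first-moment bound is inconclusive at n = 2026; it does NOT by itself certify R_4(10) > 2026.

E[X] = 314029205130126398094885285/309485009821345068724781056 ≈ 1.015; E[X] ≥ 1; first-moment method inconclusive here.


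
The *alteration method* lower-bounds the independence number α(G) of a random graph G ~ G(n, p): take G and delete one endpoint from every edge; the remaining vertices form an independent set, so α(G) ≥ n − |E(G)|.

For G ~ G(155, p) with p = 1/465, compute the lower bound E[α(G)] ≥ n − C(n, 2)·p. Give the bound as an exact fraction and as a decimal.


E[|E(G)|] = C(155, 2)·p = 11935 · (1/465) = 77/3.
E[α(G)] ≥ n − E[|E(G)|] = 155 − 77/3 = 388/3.
Numerically: ≈ 129.333333.
(This is only a lower bound; the true E[α(G)] may be larger.)

E[α(G)] ≥ 388/3 ≈ 129.333333.


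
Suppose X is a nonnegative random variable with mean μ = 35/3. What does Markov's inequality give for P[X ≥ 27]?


μ = E[X] = 35/3, a = 27.
Markov: P[X ≥ 27] ≤ μ/a = (35/3)/27 = 35/81.
Numerically: ≈ 0.4321.
(Since a = 27 > μ = 11.6667, the bound 35/81 is < 1 and informative.)

P[X ≥ 27] ≤ 35/81 ≈ 0.4321.


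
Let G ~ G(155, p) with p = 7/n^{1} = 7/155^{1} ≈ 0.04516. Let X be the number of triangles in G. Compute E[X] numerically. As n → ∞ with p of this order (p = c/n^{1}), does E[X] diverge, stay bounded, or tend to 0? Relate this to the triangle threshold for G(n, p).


Number of potential triangles: C(155, 3) = 608685.
Each occurs with probability p³ ≈ (0.04516)³ ≈ 9.210835e-05.
By linearity: E[X] = C(155, 3)·p³ ≈ 608685 · 9.210835e-05 ≈ 56.0650.
Here α = 1, so p = 7/n is exactly at the triangle threshold p ~ 1/n. Asymptotically E[X] → c³/6 = 7³/6 = 343/6 ≈ 57.1667, a bounded constant. In this regime the triangle count is asymptotically Poisson(c³/6).

E[X] ≈ 56.0650; in regime p = Θ(1/n^{1}) E[X] stays bounded (at the triangle threshold p ~ 1/n).


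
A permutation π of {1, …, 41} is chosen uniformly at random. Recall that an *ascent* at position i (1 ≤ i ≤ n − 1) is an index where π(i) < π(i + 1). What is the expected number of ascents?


Write X = Σ X_I over i = 1, …, 40, with X_I the indicator of one ascent.
There are 40 indicators.
For each fixed i, the pair (π(i), π(i+1)) is a uniformly random ordered pair of distinct values from {1, …, 41}; by symmetry P[π(i) < π(i+1)] = 1/2.
By linearity: E[X] = 40 · (1/2) = (41 − 1) · (1/2) = 20 ≈ 20.000.

E[X] = 20 = 20.000.


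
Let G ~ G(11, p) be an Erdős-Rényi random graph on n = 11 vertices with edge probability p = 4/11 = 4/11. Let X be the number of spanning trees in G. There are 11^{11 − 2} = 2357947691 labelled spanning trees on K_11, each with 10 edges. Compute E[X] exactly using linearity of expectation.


K_11 has 11^{11 − 2} = 2357947691 labelled spanning trees.
For each such spanning tree H, let X_H = 1 if all 10 edges of H are present in G. Then P[X_H = 1] = p^{10} = (4/11)^{10} = 1048576/25937424601.
By linearity: E[X] = Σ_H E[X_H] = 2357947691 · p^{10} = 2357947691 · 1048576/25937424601 = 1048576/11.
Numerically: E[X] ≈ 95325.

E[X] = 2357947691 · (4/11)^{10} = 1048576/11 ≈ 95325.


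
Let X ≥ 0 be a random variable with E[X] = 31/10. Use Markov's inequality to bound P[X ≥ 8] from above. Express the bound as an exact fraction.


μ = E[X] = 31/10, a = 8.
Markov: P[X ≥ 8] ≤ μ/a = (31/10)/8 = 31/80.
Numerically: ≈ 0.387500.
(Since a = 8 > μ = 3.100000, the bound 31/80 is < 1 and informative.)

P[X ≥ 8] ≤ 31/80 ≈ 0.387500.


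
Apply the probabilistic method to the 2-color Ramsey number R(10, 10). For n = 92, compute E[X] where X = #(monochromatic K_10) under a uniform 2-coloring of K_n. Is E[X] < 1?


E[X] = C(92, 10) · 2^{1 − 45} = 7210666060598 · 2^{−44} = 7210666060598/17592186044416.
As a reduced fraction: E[X] = 3605333030299/8796093022208 ≈ 0.4099.
Is E[X] < 1? YES.
Since E[X] < 1, there exists a 2-coloring of K_{92} with no monochromatic K_10; hence R(10, 10) > 92.

E[X] = 3605333030299/8796093022208 ≈ 0.4099; E[X] < 1, so R(10, 10) > 92.


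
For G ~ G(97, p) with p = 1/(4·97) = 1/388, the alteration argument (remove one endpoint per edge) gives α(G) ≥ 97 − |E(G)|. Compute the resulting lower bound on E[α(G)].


E[|E(G)|] = C(97, 2)·p = 4656 · (1/388) = 12.
E[α(G)] ≥ n − E[|E(G)|] = 97 − 12 = 85.
Numerically: ≈ 85.000000.
(This is only a lower bound; the true E[α(G)] may be larger.)

E[α(G)] ≥ 85 ≈ 85.000000.


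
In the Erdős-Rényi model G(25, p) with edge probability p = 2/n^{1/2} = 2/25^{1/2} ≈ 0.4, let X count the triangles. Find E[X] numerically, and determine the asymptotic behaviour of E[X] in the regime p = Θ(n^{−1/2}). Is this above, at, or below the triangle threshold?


Number of potential triangles: C(25, 3) = 2300.
Each occurs with probability p³ ≈ (0.4)³ ≈ 6.40000000e-02.
By linearity: E[X] = C(25, 3)·p³ ≈ 2300 · 6.40000000e-02 ≈ 147.200000.
Since α = 1/2 < 1, p = c/n^{1/2} ≫ 1/n is above the triangle threshold p ~ 1/n. Asymptotically E[X] ~ (c³/6)·n^{3(1−α)} = (2³/6)·n^{1.5} → ∞; triangles are abundant w.h.p.

E[X] ≈ 147.200000; in regime p = Θ(1/n^{1/2}) E[X] diverges (above the triangle threshold p ~ 1/n).


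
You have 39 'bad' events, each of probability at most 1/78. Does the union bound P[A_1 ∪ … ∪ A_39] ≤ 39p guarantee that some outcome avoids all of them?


Union bound: P[∪_{i=1}^{39} A_i] ≤ Σ_i P[A_i] ≤ 39·p = 39·(1/78) = 1/2.
Numerically: 1/2 ≈ 0.50000.
Is 1/2 < 1? YES.
Since P[∪ A_i] ≤ 1/2 < 1, the complement has P[∩ A_i^c] ≥ 1 − 1/2 = 1/2 > 0, so some outcome avoids every A_i.

39·p = 1/2 ≈ 0.50000; existence CERTIFIED by the union bound.


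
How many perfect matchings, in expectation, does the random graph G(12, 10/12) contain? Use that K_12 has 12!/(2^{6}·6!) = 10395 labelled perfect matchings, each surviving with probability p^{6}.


K_12 has 12!/(2^{6}·6!) = 10395 labelled perfect matchings.
For each such perfect matching H, let X_H = 1 if all 6 edges of H are present in G. Then P[X_H = 1] = p^{6} = (5/6)^{6} = 15625/46656.
By linearity of expectation: E[X] = Σ_H E[X_H] = 10395 · p^{6} = 10395 · 15625/46656 = 6015625/1728.
Numerically: E[X] ≈ 3481.3.

E[X] = 10395 · (5/6)^{6} = 6015625/1728 ≈ 3481.3.


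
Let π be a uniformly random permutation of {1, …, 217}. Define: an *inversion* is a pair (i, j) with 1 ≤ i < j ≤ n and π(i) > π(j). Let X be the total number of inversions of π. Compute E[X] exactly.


Write X = Σ X_I over the C(217, 2) = 23436 pairs i < j, with X_I the indicator of one inversion.
There are 23436 indicators.
For each fixed pair i < j, the values π(i) and π(j) are two distinct elements of {1, …, 217} in uniformly random order; by symmetry P[π(i) > π(j)] = 1/2.
By linearity: E[X] = 23436 · (1/2) = C(217, 2) · (1/2) = 23436/2 = 11718 ≈ 11718.000.

E[X] = 11718 = 11718.000.


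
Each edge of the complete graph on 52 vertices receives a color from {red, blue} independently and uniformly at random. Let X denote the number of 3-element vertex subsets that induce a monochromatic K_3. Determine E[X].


Let X = Σ_S X_S over the C(52, 3) = 22100 subsets S of size 3, where X_S = 1 if the K_3 on S is monochromatic.
For a fixed S, the K_3 on S has C(3, 2) = 3 edges. P[all 3 edges red] = (1/2)^3, and likewise for blue, so P[monochromatic] = 2·(1/2)^3 = 2^{1 − 3} = 1/4.
By linearity: E[X] = C(52, 3) · 2^{1 − 3} = 22100 · 1/4 = 5525.
Numerically: E[X] ≈ 5525.000000.

E[X] = C(52,3)·2^(1−C(3,2)) = 5525 ≈ 5525.000000.


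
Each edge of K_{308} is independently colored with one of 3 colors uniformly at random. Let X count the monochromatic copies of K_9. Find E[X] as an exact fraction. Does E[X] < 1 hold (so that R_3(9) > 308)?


E[X] = C(308, 9) · 3^{1 − 36} = 61088326838816200 · 3^{−35} = 61088326838816200/50031545098999707.
As a reduced fraction: E[X] = 61088326838816200/50031545098999707 ≈ 1.2209962.
Is E[X] < 1? NO.
Since E[X] ≥ 1, the first-moment bound is inconclusive at n = 308; it does NOT by itself certify R_3(9) > 308.

E[X] = 61088326838816200/50031545098999707 ≈ 1.2209962; E[X] ≥ 1; first-moment method inconclusive here.


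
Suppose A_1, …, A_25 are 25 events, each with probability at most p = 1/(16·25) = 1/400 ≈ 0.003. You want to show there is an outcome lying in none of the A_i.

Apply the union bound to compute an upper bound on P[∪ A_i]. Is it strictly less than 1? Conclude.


Union bound: P[∪_{i=1}^{25} A_i] ≤ Σ_i P[A_i] ≤ 25·p = 25·(1/400) = 1/16.
Numerically: 1/16 ≈ 0.062.
Is 1/16 < 1? YES.
Since P[∪ A_i] ≤ 1/16 < 1, the complement has P[∩ A_i^c] ≥ 1 − 1/16 = 15/16 > 0, so some outcome avoids every A_i.

25·p = 1/16 ≈ 0.062; existence CERTIFIED by the union bound.


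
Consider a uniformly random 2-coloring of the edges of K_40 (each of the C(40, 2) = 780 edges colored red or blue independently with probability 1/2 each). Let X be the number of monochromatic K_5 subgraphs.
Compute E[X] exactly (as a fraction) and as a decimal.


Let X = Σ_S X_S over the C(40, 5) = 658008 subsets S of size 5, where X_S = 1 if the K_5 on S is monochromatic.
For a fixed S, the K_5 on S has C(5, 2) = 10 edges. P[all 10 edges red] = (1/2)^10, and likewise for blue, so P[monochromatic] = 2·(1/2)^10 = 2^{1 − 10} = 1/512.
By linearity of expectation: E[X] = C(40, 5) · 2^{1 − 10} = 658008 · 1/512 = 82251/64.
Numerically: E[X] ≈ 1285.17188.

E[X] = C(40,5)·2^(1−C(5,2)) = 82251/64 ≈ 1285.17188.


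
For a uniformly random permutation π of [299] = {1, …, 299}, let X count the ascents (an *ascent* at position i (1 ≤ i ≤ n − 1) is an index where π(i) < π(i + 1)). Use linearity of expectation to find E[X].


Write X = Σ X_I over i = 1, …, 298, with X_I the indicator of one ascent.
There are 298 indicators.
For each fixed i, the pair (π(i), π(i+1)) is a uniformly random ordered pair of distinct values from {1, …, 299}; by symmetry P[π(i) < π(i+1)] = 1/2.
By linearity: E[X] = 298 · (1/2) = (299 − 1) · (1/2) = 149 ≈ 149.000000.

E[X] = 149 = 149.000000.


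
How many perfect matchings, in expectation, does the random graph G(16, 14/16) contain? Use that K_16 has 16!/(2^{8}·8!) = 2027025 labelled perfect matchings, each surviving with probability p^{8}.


K_16 has 16!/(2^{8}·8!) = 2027025 labelled perfect matchings.
For each such perfect matching H, let X_H = 1 if all 8 edges of H are present in G. Then P[X_H = 1] = p^{8} = (7/8)^{8} = 5764801/16777216.
By linearity: E[X] = Σ_H E[X_H] = 2027025 · p^{8} = 2027025 · 5764801/16777216 = 11685395747025/16777216.
Numerically: E[X] ≈ 6.97e+05.

E[X] = 2027025 · (7/8)^{8} = 11685395747025/16777216 ≈ 6.97e+05.


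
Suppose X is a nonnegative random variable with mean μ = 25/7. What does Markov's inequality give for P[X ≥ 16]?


μ = E[X] = 25/7, a = 16.
Markov: P[X ≥ 16] ≤ μ/a = (25/7)/16 = 25/112.
Numerically: ≈ 0.22321.
(Since a = 16 > μ = 3.57143, the bound 25/112 is < 1 and informative.)

P[X ≥ 16] ≤ 25/112 ≈ 0.22321.


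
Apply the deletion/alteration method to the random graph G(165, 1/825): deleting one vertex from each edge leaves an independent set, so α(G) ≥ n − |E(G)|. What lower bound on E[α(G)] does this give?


E[|E(G)|] = C(165, 2)·p = 13530 · (1/825) = 82/5.
E[α(G)] ≥ n − E[|E(G)|] = 165 − 82/5 = 743/5.
Numerically: ≈ 148.6000.
(This is only a lower bound; the true E[α(G)] may be larger.)

E[α(G)] ≥ 743/5 ≈ 148.6000.


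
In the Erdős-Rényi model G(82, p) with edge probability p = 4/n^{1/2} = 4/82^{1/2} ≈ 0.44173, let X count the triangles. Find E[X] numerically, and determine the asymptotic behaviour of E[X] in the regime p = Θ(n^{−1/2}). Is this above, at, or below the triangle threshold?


Number of potential triangles: C(82, 3) = 88560.
Each occurs with probability p³ ≈ (0.44173)³ ≈ 8.6190459e-02.
By linearity: E[X] = C(82, 3)·p³ ≈ 88560 · 8.6190459e-02 ≈ 7633.02708.
Since α = 1/2 < 1, p = c/n^{1/2} ≫ 1/n is above the triangle threshold p ~ 1/n. Asymptotically E[X] ~ (c³/6)·n^{3(1−α)} = (4³/6)·n^{1.5} → ∞; triangles are abundant w.h.p.

E[X] ≈ 7633.02708; in regime p = Θ(1/n^{1/2}) E[X] diverges (above the triangle threshold p ~ 1/n).


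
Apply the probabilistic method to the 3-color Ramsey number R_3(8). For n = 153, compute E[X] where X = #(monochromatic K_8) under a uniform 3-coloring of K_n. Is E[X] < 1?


E[X] = C(153, 8) · 3^{1 − 28} = 6183023199255 · 3^{−27} = 6183023199255/7625597484987.
As a reduced fraction: E[X] = 687002577695/847288609443 ≈ 0.8108.
Is E[X] < 1? YES.
Since E[X] < 1, there exists a 3-coloring of K_{153} with no monochromatic K_8; hence R_3(8) > 153.

E[X] = 687002577695/847288609443 ≈ 0.8108; E[X] < 1, so R_3(8) > 153.


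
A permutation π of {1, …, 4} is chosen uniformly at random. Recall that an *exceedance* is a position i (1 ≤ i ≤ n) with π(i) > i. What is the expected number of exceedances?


Write X = Σ_{i=1}^{4} X_i, where X_i = 1_{π(i) > i}.
For each fixed i, π(i) is uniform over {1, …, 4} (marginal of a uniform permutation), so P[π(i) > i] = (n − i)/n. Summing: Σ_{i=1}^{4} (n − i)/n = (0 + 1 + … + 3)/4 = 4(4 − 1)/(2·4) = (4 − 1)/2.
Hence E[X] = Σ_{i=1}^{4} (4 − i)/4 = 3/2 ≈ 1.5000.

E[X] = 3/2 = 1.5000.


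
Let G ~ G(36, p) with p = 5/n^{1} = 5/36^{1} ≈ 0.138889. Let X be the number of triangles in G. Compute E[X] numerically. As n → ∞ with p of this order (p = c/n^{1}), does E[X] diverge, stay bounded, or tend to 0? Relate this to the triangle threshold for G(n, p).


Number of potential triangles: C(36, 3) = 7140.
Each occurs with probability p³ ≈ (0.138889)³ ≈ 2.67918381e-03.
By linearity: E[X] = C(36, 3)·p³ ≈ 7140 · 2.67918381e-03 ≈ 19.129372.
Here α = 1, so p = 5/n is exactly at the triangle threshold p ~ 1/n. Asymptotically E[X] → c³/6 = 5³/6 = 125/6 ≈ 20.833333, a bounded constant. In this regime the triangle count is asymptotically Poisson(c³/6).

E[X] ≈ 19.129372; in regime p = Θ(1/n^{1}) E[X] stays bounded (at the triangle threshold p ~ 1/n).


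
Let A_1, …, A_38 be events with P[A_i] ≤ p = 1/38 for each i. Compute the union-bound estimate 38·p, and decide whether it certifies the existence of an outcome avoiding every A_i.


Union bound: P[∪_{i=1}^{38} A_i] ≤ Σ_i P[A_i] ≤ 38·p = 38·(1/38) = 1.
Numerically: 1 ≈ 1.000.
Is 1 < 1? NO.
Since the bound 1 is ≥ 1, the union bound is uninformative here; it does NOT by itself certify existence.

38·p = 1 ≈ 1.000; existence NOT certified by the union bound.


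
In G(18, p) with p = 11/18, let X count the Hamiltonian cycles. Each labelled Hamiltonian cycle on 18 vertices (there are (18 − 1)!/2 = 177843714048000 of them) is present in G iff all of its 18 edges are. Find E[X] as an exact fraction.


K_18 has (18 − 1)!/2 = 177843714048000 labelled Hamiltonian cycles.
For each such Hamiltonian cycle H, let X_H = 1 if all 18 edges of H are present in G. Then P[X_H = 1] = p^{18} = (11/18)^{18} = 5559917313492231481/39346408075296537575424.
By linearity of expectation: E[X] = Σ_H E[X_H] = 177843714048000 · p^{18} = 177843714048000 · 5559917313492231481/39346408075296537575424 = 82786473808235140223154875/3294258113514384.
Numerically: E[X] ≈ 2.51e+10.

E[X] = 177843714048000 · (11/18)^{18} = 82786473808235140223154875/3294258113514384 ≈ 2.51e+10.


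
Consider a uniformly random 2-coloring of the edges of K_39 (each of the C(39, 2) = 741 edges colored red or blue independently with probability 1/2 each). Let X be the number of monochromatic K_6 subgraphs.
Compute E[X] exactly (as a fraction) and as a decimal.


Let X = Σ_S X_S over the C(39, 6) = 3262623 subsets S of size 6, where X_S = 1 if the K_6 on S is monochromatic.
For a fixed S, the K_6 on S has C(6, 2) = 15 edges. P[all 15 edges red] = (1/2)^15, and likewise for blue, so P[monochromatic] = 2·(1/2)^15 = 2^{1 − 15} = 1/16384.
By linearity of expectation: E[X] = C(39, 6) · 2^{1 − 15} = 3262623 · 1/16384 = 3262623/16384.
Numerically: E[X] ≈ 199.1347.

E[X] = C(39,6)·2^(1−C(6,2)) = 3262623/16384 ≈ 199.1347.


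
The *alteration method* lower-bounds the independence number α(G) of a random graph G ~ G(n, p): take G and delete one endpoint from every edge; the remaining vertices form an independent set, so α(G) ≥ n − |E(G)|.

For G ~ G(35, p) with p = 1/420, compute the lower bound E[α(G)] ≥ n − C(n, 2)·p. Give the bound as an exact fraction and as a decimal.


E[|E(G)|] = C(35, 2)·p = 595 · (1/420) = 17/12.
E[α(G)] ≥ n − E[|E(G)|] = 35 − 17/12 = 403/12.
Numerically: ≈ 33.583.
(This is only a lower bound; the true E[α(G)] may be larger.)

E[α(G)] ≥ 403/12 ≈ 33.583.


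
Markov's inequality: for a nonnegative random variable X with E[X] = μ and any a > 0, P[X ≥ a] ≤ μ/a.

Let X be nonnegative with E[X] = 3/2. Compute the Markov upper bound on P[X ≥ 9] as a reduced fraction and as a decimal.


μ = E[X] = 3/2, a = 9.
Markov: P[X ≥ 9] ≤ μ/a = (3/2)/9 = 1/6.
Numerically: ≈ 0.16667.
(Since a = 9 > μ = 1.50000, the bound 1/6 is < 1 and informative.)

P[X ≥ 9] ≤ 1/6 ≈ 0.16667.


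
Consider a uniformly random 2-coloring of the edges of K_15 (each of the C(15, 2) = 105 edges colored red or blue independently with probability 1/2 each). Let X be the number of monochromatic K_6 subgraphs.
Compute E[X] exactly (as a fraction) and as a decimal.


Let X = Σ_S X_S over the C(15, 6) = 5005 subsets S of size 6, where X_S = 1 if the K_6 on S is monochromatic.
For a fixed S, the K_6 on S has C(6, 2) = 15 edges. P[all 15 edges red] = (1/2)^15, and likewise for blue, so P[monochromatic] = 2·(1/2)^15 = 2^{1 − 15} = 1/16384.
Summing: E[X] = C(15, 6) · 2^{1 − 15} = 5005 · 1/16384 = 5005/16384.
Numerically: E[X] ≈ 0.30548.

E[X] = C(15,6)·2^(1−C(6,2)) = 5005/16384 ≈ 0.30548.


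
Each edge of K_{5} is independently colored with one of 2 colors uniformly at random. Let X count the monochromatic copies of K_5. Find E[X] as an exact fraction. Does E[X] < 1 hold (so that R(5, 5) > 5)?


E[X] = C(5, 5) · 2^{1 − 10} = 1 · 2^{−9} = 1/512.
As a reduced fraction: E[X] = 1/512 ≈ 0.002.
Is E[X] < 1? YES.
Since E[X] < 1, there exists a 2-coloring of K_{5} with no monochromatic K_5; hence R(5, 5) > 5.

E[X] = 1/512 ≈ 0.002; E[X] < 1, so R(5, 5) > 5.


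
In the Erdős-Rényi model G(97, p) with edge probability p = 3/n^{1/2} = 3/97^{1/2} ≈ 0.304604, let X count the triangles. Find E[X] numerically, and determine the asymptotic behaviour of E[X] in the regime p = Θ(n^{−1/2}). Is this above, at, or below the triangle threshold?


Number of potential triangles: C(97, 3) = 147440.
Each occurs with probability p³ ≈ (0.304604)³ ≈ 2.82622128e-02.
By linearity: E[X] = C(97, 3)·p³ ≈ 147440 · 2.82622128e-02 ≈ 4166.980662.
Since α = 1/2 < 1, p = c/n^{1/2} ≫ 1/n is above the triangle threshold p ~ 1/n. Asymptotically E[X] ~ (c³/6)·n^{3(1−α)} = (3³/6)·n^{1.5} → ∞; triangles are abundant w.h.p.

E[X] ≈ 4166.980662; in regime p = Θ(1/n^{1/2}) E[X] diverges (above the triangle threshold p ~ 1/n).


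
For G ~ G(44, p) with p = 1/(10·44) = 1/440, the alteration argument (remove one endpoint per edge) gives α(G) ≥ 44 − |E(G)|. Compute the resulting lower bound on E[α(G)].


E[|E(G)|] = C(44, 2)·p = 946 · (1/440) = 43/20.
E[α(G)] ≥ n − E[|E(G)|] = 44 − 43/20 = 837/20.
Numerically: ≈ 41.850000.
(This is only a lower bound; the true E[α(G)] may be larger.)

E[α(G)] ≥ 837/20 ≈ 41.850000.


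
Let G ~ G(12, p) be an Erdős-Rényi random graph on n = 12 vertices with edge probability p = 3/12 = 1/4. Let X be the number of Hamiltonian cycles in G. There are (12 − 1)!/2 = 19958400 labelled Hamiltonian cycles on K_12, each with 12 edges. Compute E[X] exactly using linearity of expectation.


K_12 has (12 − 1)!/2 = 19958400 labelled Hamiltonian cycles.
For each such Hamiltonian cycle H, let X_H = 1 if all 12 edges of H are present in G. Then P[X_H = 1] = p^{12} = (1/4)^{12} = 1/16777216.
By linearity: E[X] = Σ_H E[X_H] = 19958400 · p^{12} = 19958400 · 1/16777216 = 155925/131072.
Numerically: E[X] ≈ 1.19.

E[X] = 19958400 · (1/4)^{12} = 155925/131072 ≈ 1.19.


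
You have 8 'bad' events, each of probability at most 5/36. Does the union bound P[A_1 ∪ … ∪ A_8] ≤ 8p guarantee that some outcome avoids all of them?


Union bound: P[∪_{i=1}^{8} A_i] ≤ Σ_i P[A_i] ≤ 8·p = 8·(5/36) = 10/9.
Numerically: 10/9 ≈ 1.1111.
Is 10/9 < 1? NO.
Since the bound 10/9 is ≥ 1, the union bound is uninformative here; it does NOT by itself certify existence.

8·p = 10/9 ≈ 1.1111; existence NOT certified by the union bound.


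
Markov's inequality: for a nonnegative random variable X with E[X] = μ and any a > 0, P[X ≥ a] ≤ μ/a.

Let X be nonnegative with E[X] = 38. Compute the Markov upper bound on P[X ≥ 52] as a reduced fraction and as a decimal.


μ = E[X] = 38, a = 52.
Markov: P[X ≥ 52] ≤ μ/a = (38)/52 = 19/26.
Numerically: ≈ 0.730769.
(Since a = 52 > μ = 38.000000, the bound 19/26 is < 1 and informative.)

P[X ≥ 52] ≤ 19/26 ≈ 0.730769.


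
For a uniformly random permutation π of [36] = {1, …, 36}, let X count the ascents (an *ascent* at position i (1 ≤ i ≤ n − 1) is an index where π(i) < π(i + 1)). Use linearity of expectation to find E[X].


Write X = Σ X_I over i = 1, …, 35, with X_I the indicator of one ascent.
There are 35 indicators.
For each fixed i, the pair (π(i), π(i+1)) is a uniformly random ordered pair of distinct values from {1, …, 36}; by symmetry P[π(i) < π(i+1)] = 1/2.
By linearity: E[X] = 35 · (1/2) = (36 − 1) · (1/2) = 35/2 ≈ 17.50000.

E[X] = 35/2 = 17.50000.


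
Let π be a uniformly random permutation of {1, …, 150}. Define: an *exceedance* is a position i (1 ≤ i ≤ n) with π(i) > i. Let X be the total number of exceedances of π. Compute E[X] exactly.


Write X = Σ_{i=1}^{150} X_i, where X_i = 1_{π(i) > i}.
For each fixed i, π(i) is uniform over {1, …, 150} (marginal of a uniform permutation), so P[π(i) > i] = (n − i)/n. Summing: Σ_{i=1}^{150} (n − i)/n = (0 + 1 + … + 149)/150 = 150(150 − 1)/(2·150) = (150 − 1)/2.
Hence E[X] = Σ_{i=1}^{150} (150 − i)/150 = 149/2 ≈ 74.5000.

E[X] = 149/2 = 74.5000.


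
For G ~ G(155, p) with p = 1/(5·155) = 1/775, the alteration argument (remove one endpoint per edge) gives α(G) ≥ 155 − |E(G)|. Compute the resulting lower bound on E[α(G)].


E[|E(G)|] = C(155, 2)·p = 11935 · (1/775) = 77/5.
E[α(G)] ≥ n − E[|E(G)|] = 155 − 77/5 = 698/5.
Numerically: ≈ 139.6000.
(This is only a lower bound; the true E[α(G)] may be larger.)

E[α(G)] ≥ 698/5 ≈ 139.6000.


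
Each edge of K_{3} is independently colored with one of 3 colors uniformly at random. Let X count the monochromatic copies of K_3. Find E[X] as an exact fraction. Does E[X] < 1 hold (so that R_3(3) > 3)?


E[X] = C(3, 3) · 3^{1 − 3} = 1 · 3^{−2} = 1/9.
As a reduced fraction: E[X] = 1/9 ≈ 0.11111.
Is E[X] < 1? YES.
Since E[X] < 1, there exists a 3-coloring of K_{3} with no monochromatic K_3; hence R_3(3) > 3.

E[X] = 1/9 ≈ 0.11111; E[X] < 1, so R_3(3) > 3.


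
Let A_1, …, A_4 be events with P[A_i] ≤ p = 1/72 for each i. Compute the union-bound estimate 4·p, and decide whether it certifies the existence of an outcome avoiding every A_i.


Union bound: P[∪_{i=1}^{4} A_i] ≤ Σ_i P[A_i] ≤ 4·p = 4·(1/72) = 1/18.
Numerically: 1/18 ≈ 0.056.
Is 1/18 < 1? YES.
Since P[∪ A_i] ≤ 1/18 < 1, the complement has P[∩ A_i^c] ≥ 1 − 1/18 = 17/18 > 0, so some outcome avoids every A_i.

4·p = 1/18 ≈ 0.056; existence CERTIFIED by the union bound.


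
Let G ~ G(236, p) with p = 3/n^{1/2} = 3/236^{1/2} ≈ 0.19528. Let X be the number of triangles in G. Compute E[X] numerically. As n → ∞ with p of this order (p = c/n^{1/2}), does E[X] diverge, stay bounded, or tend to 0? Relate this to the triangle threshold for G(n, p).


Number of potential triangles: C(236, 3) = 2162940.
Each occurs with probability p³ ≈ (0.19528)³ ≈ 7.4472470e-03.
By linearity: E[X] = C(236, 3)·p³ ≈ 2162940 · 7.4472470e-03 ≈ 16107.94848.
Since α = 1/2 < 1, p = c/n^{1/2} ≫ 1/n is above the triangle threshold p ~ 1/n. Asymptotically E[X] ~ (c³/6)·n^{3(1−α)} = (3³/6)·n^{1.5} → ∞; triangles are abundant w.h.p.

E[X] ≈ 16107.94848; in regime p = Θ(1/n^{1/2}) E[X] diverges (above the triangle threshold p ~ 1/n).


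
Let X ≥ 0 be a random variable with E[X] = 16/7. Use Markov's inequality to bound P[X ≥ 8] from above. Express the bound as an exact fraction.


μ = E[X] = 16/7, a = 8.
Markov: P[X ≥ 8] ≤ μ/a = (16/7)/8 = 2/7.
Numerically: ≈ 0.2857.
(Since a = 8 > μ = 2.2857, the bound 2/7 is < 1 and informative.)

P[X ≥ 8] ≤ 2/7 ≈ 0.2857.


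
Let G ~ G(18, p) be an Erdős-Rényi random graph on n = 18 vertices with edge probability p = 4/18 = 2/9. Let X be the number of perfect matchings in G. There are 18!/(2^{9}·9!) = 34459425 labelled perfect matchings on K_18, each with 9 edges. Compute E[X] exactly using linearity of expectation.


K_18 has 18!/(2^{9}·9!) = 34459425 labelled perfect matchings.
For each such perfect matching H, let X_H = 1 if all 9 edges of H are present in G. Then P[X_H = 1] = p^{9} = (2/9)^{9} = 512/387420489.
By linearity of expectation: E[X] = Σ_H E[X_H] = 34459425 · p^{9} = 34459425 · 512/387420489 = 217817600/4782969.
Numerically: E[X] ≈ 45.54.

E[X] = 34459425 · (2/9)^{9} = 217817600/4782969 ≈ 45.54.


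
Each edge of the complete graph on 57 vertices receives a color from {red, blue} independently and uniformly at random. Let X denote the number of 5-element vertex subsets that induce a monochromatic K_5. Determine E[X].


Let X = Σ_S X_S over the C(57, 5) = 4187106 subsets S of size 5, where X_S = 1 if the K_5 on S is monochromatic.
For a fixed S, the K_5 on S has C(5, 2) = 10 edges. P[all 10 edges red] = (1/2)^10, and likewise for blue, so P[monochromatic] = 2·(1/2)^10 = 2^{1 − 10} = 1/512.
By linearity: E[X] = C(57, 5) · 2^{1 − 10} = 4187106 · 1/512 = 2093553/256.
Numerically: E[X] ≈ 8177.94141.

E[X] = C(57,5)·2^(1−C(5,2)) = 2093553/256 ≈ 8177.94141.


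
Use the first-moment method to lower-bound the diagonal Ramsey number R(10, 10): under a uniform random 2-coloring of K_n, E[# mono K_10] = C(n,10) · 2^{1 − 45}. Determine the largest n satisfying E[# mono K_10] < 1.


We need C(n, 10) · 2^{1 − 45} < 1, i.e. C(n, 10) < 2^{45 − 1} = 17592186044416.
Check values of n near the boundary:
  n = 94: C(94, 10) = 9041256841903; 9041256841903 < 17592186044416? YES
  n = 95: C(95, 10) = 10104934117421; 10104934117421 < 17592186044416? YES
  n = 96: C(96, 10) = 11279926456656; 11279926456656 < 17592186044416? YES
  n = 97: C(97, 10) = 12576469727536; 12576469727536 < 17592186044416? YES
  n = 98: C(98, 10) = 14005614014756; 14005614014756 < 17592186044416? YES
  n = 99: C(99, 10) = 15579278510796; 15579278510796 < 17592186044416? YES
  n = 100: C(100, 10) = 17310309456440; 17310309456440 < 17592186044416? YES
  n = 101: C(101, 10) = 19212541264840; 19212541264840 < 17592186044416? NO
  n = 102: C(102, 10) = 21300860967540; 21300860967540 < 17592186044416? NO
The largest n with C(n, 10) < 17592186044416 is n = 100 (where E[X] = 2163788682055/2199023255552 ≈ 0.98398). Hence R(10, 10) > 100, i.e. R(10, 10) ≥ 101.

Largest n = 100; hence R(10, 10) > 100.


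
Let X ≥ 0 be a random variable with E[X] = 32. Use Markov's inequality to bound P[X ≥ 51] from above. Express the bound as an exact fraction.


μ = E[X] = 32, a = 51.
Markov: P[X ≥ 51] ≤ μ/a = (32)/51 = 32/51.
Numerically: ≈ 0.627451.
(Since a = 51 > μ = 32.000000, the bound 32/51 is < 1 and informative.)

P[X ≥ 51] ≤ 32/51 ≈ 0.627451.


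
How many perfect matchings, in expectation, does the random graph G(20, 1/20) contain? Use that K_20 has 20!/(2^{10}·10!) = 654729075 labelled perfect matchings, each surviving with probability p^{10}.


K_20 has 20!/(2^{10}·10!) = 654729075 labelled perfect matchings.
For each such perfect matching H, let X_H = 1 if all 10 edges of H are present in G. Then P[X_H = 1] = p^{10} = (1/20)^{10} = 1/10240000000000.
Summing the indicators: E[X] = Σ_H E[X_H] = 654729075 · p^{10} = 654729075 · 1/10240000000000 = 26189163/409600000000.
Numerically: E[X] ≈ 6.39e-05.

E[X] = 654729075 · (1/20)^{10} = 26189163/409600000000 ≈ 6.39e-05.


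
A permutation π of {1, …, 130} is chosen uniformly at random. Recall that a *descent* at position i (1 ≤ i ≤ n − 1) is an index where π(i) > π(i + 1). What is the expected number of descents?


Write X = Σ X_I over i = 1, …, 129, with X_I the indicator of one descent.
There are 129 indicators.
For each fixed i, the pair (π(i), π(i+1)) is a uniformly random ordered pair of distinct values from {1, …, 130}; by symmetry P[π(i) > π(i+1)] = 1/2.
By linearity: E[X] = 129 · (1/2) = (130 − 1) · (1/2) = 129/2 ≈ 64.500.

E[X] = 129/2 = 64.500.


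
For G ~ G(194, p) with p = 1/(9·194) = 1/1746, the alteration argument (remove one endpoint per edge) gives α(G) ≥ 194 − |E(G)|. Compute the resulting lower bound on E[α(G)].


E[|E(G)|] = C(194, 2)·p = 18721 · (1/1746) = 193/18.
E[α(G)] ≥ n − E[|E(G)|] = 194 − 193/18 = 3299/18.
Numerically: ≈ 183.2778.
(This is only a lower bound; the true E[α(G)] may be larger.)

E[α(G)] ≥ 3299/18 ≈ 183.2778.


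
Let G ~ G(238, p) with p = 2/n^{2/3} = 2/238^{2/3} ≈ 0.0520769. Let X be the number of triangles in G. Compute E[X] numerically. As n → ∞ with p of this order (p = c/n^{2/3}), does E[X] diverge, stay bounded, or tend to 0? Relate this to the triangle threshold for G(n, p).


Number of potential triangles: C(238, 3) = 2218636.
Each occurs with probability p³ ≈ (0.0520769)³ ≈ 1.41232964e-04.
By linearity: E[X] = C(238, 3)·p³ ≈ 2218636 · 1.41232964e-04 ≈ 313.344538.
Since α = 2/3 < 1, p = c/n^{2/3} ≫ 1/n is above the triangle threshold p ~ 1/n. Asymptotically E[X] ~ (c³/6)·n^{3(1−α)} = (2³/6)·n^{1} → ∞; triangles are abundant w.h.p.

E[X] ≈ 313.344538; in regime p = Θ(1/n^{2/3}) E[X] diverges (above the triangle threshold p ~ 1/n).


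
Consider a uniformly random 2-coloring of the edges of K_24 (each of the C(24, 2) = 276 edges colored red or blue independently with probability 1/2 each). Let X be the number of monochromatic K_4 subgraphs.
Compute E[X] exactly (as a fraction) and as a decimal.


Let X = Σ_S X_S over the C(24, 4) = 10626 subsets S of size 4, where X_S = 1 if the K_4 on S is monochromatic.
For a fixed S, the K_4 on S has C(4, 2) = 6 edges. P[all 6 edges red] = (1/2)^6, and likewise for blue, so P[monochromatic] = 2·(1/2)^6 = 2^{1 − 6} = 1/32.
Summing: E[X] = C(24, 4) · 2^{1 − 6} = 10626 · 1/32 = 5313/16.
Numerically: E[X] ≈ 332.0625.

E[X] = C(24,4)·2^(1−C(4,2)) = 5313/16 ≈ 332.0625.


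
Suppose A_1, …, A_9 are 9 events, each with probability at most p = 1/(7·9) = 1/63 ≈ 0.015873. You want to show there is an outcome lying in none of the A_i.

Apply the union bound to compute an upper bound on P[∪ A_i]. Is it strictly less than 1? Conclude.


Union bound: P[∪_{i=1}^{9} A_i] ≤ Σ_i P[A_i] ≤ 9·p = 9·(1/63) = 1/7.
Numerically: 1/7 ≈ 0.142857.
Is 1/7 < 1? YES.
Since P[∪ A_i] ≤ 1/7 < 1, the complement has P[∩ A_i^c] ≥ 1 − 1/7 = 6/7 > 0, so some outcome avoids every A_i.

9·p = 1/7 ≈ 0.142857; existence CERTIFIED by the union bound.


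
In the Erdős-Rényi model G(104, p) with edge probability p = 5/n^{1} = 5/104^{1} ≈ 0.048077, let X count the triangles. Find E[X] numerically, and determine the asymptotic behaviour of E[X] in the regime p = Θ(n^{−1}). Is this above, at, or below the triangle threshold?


Number of potential triangles: C(104, 3) = 182104.
Each occurs with probability p³ ≈ (0.048077)³ ≈ 1.1112454e-04.
By linearity: E[X] = C(104, 3)·p³ ≈ 182104 · 1.1112454e-04 ≈ 20.23622.
Here α = 1, so p = 5/n is exactly at the triangle threshold p ~ 1/n. Asymptotically E[X] → c³/6 = 5³/6 = 125/6 ≈ 20.83333, a bounded constant. In this regime the triangle count is asymptotically Poisson(c³/6).

E[X] ≈ 20.23622; in regime p = Θ(1/n^{1}) E[X] stays bounded (at the triangle threshold p ~ 1/n).


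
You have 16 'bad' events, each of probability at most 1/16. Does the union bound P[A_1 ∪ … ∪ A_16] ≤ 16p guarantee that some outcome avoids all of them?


Union bound: P[∪_{i=1}^{16} A_i] ≤ Σ_i P[A_i] ≤ 16·p = 16·(1/16) = 1.
Numerically: 1 ≈ 1.00000.
Is 1 < 1? NO.
Since the bound 1 is ≥ 1, the union bound is uninformative here; it does NOT by itself certify existence.

16·p = 1 ≈ 1.00000; existence NOT certified by the union bound.


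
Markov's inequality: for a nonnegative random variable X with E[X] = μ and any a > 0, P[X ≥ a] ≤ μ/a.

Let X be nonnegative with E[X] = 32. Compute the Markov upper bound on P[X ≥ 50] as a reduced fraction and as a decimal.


μ = E[X] = 32, a = 50.
Markov: P[X ≥ 50] ≤ μ/a = (32)/50 = 16/25.
Numerically: ≈ 0.640.
(Since a = 50 > μ = 32.000, the bound 16/25 is < 1 and informative.)

P[X ≥ 50] ≤ 16/25 ≈ 0.640.


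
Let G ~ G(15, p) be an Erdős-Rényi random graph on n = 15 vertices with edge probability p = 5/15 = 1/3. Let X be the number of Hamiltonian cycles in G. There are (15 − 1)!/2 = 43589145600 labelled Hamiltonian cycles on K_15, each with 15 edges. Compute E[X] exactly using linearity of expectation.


K_15 has (15 − 1)!/2 = 43589145600 labelled Hamiltonian cycles.
For each such Hamiltonian cycle H, let X_H = 1 if all 15 edges of H are present in G. Then P[X_H = 1] = p^{15} = (1/3)^{15} = 1/14348907.
By linearity of expectation: E[X] = Σ_H E[X_H] = 43589145600 · p^{15} = 43589145600 · 1/14348907 = 179379200/59049.
Numerically: E[X] ≈ 3.04e+03.

E[X] = 43589145600 · (1/3)^{15} = 179379200/59049 ≈ 3.04e+03.
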